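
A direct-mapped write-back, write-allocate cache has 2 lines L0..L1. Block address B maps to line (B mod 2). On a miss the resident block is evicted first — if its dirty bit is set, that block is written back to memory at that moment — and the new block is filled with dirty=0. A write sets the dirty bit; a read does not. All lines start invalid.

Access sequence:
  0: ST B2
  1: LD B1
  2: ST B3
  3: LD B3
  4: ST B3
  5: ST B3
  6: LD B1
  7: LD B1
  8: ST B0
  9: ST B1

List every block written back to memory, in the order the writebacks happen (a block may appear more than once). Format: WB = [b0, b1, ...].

  0 | W B2 → L0 miss [D]
  1 | R B1 → L1 miss [-]
  2 | W B3 → L1 miss [D]
  3 | R B3 → L1 hit [D]
  4 | W B3 → L1 hit [D]
  5 | W B3 → L1 hit [D]
  6 | R B1 → L1 miss wb→B3 [-]
  7 | R B1 → L1 hit [-]
  8 | W B0 → L0 miss wb→B2 [D]
  9 | W B1 → L1 hit [D]

WB = [3, 2]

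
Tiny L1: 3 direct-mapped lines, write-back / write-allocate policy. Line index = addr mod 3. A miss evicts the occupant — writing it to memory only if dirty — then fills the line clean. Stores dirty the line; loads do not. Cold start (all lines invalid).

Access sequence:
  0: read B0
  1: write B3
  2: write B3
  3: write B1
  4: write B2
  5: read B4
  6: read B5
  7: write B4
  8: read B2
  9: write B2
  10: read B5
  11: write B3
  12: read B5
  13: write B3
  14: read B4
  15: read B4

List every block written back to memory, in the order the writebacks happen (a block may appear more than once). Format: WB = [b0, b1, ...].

WB = [1, 2, 2]

  0 | R B0 → L0 miss [-]
  1 | W B3 → L0 miss [D]
  2 | W B3 → L0 hit [D]
  3 | W B1 → L1 miss [D]
  4 | W B2 → L2 miss [D]
  5 | R B4 → L1 miss wb→B1 [-]
  6 | R B5 → L2 miss wb→B2 [-]
  7 | W B4 → L1 hit [D]
  8 | R B2 → L2 miss [-]
  9 | W B2 → L2 hit [D]
  10 | R B5 → L2 miss wb→B2 [-]
  11 | W B3 → L0 hit [D]
  12 | R B5 → L2 hit [-]
  13 | W B3 → L0 hit [D]
  14 | R B4 → L1 hit [D]
  15 | R B4 → L1 hit [D]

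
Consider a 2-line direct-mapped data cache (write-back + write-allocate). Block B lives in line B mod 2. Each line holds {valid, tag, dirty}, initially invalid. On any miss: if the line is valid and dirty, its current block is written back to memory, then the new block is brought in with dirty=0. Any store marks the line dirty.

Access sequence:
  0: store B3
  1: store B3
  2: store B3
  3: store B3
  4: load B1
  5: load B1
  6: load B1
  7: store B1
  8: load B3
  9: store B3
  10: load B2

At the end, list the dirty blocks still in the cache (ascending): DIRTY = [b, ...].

DIRTY = [3]

0: W B3 -> L1 miss  d=D]
1: W B3 -> L1 hit  d=D]
2: W B3 -> L1 hit  d=D]
3: W B3 -> L1 hit  d=D]
4: R B1 -> L1 miss wb->B3  d=-]
5: R B1 -> L1 hit  d=-]
6: R B1 -> L1 hit  d=-]
7: W B1 -> L1 hit  d=D]
8: R B3 -> L1 miss wb->B1  d=-]
9: W B3 -> L1 hit  d=D]
10: R B2 -> L0 miss  d=-]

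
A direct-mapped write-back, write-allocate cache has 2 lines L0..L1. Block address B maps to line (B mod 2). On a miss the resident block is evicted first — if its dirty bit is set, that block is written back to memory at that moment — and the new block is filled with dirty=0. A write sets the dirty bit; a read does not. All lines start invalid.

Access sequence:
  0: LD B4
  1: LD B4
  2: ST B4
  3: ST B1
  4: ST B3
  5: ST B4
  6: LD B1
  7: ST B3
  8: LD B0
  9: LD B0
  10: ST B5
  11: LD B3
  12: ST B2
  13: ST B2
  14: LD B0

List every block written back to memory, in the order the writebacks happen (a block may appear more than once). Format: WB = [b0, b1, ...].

WB = [1, 3, 4, 3, 5, 2]

0: R B4 → L0 miss [-]
1: R B4 → L0 hit [-]
2: W B4 → L0 hit [D]
3: W B1 → L1 miss [D]
4: W B3 → L1 miss wb→B1 [D]
5: W B4 → L0 hit [D]
6: R B1 → L1 miss wb→B3 [-]
7: W B3 → L1 miss [D]
8: R B0 → L0 miss wb→B4 [-]
9: R B0 → L0 hit [-]
10: W B5 → L1 miss wb→B3 [D]
11: R B3 → L1 miss wb→B5 [-]
12: W B2 → L0 miss [D]
13: W B2 → L0 hit [D]
14: R B0 → L0 miss wb→B2 [-]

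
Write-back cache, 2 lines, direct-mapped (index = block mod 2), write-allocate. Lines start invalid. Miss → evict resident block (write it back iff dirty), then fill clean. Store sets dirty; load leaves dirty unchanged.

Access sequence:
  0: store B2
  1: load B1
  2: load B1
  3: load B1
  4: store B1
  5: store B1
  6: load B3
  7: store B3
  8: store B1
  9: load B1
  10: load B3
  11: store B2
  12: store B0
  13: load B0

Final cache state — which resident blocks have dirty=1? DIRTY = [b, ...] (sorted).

0: W B2 -> L0 miss  d=D]
1: R B1 -> L1 miss  d=-]
2: R B1 -> L1 hit  d=-]
3: R B1 -> L1 hit  d=-]
4: W B1 -> L1 hit  d=D]
5: W B1 -> L1 hit  d=D]
6: R B3 -> L1 miss wb->B1  d=-]
7: W B3 -> L1 hit  d=D]
8: W B1 -> L1 miss wb->B3  d=D]
9: R B1 -> L1 hit  d=D]
10: R B3 -> L1 miss wb->B1  d=-]
11: W B2 -> L0 hit  d=D]
12: W B0 -> L0 miss wb->B2  d=D]
13: R B0 -> L0 hit  d=D]

DIRTY = [0]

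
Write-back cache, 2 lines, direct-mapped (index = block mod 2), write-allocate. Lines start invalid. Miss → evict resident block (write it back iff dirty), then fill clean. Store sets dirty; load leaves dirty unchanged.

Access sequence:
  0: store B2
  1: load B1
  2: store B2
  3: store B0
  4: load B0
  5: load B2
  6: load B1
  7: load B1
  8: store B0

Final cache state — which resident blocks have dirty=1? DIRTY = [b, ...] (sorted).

DIRTY = [0]

0: W B2 → L0 miss [D]
1: R B1 → L1 miss [-]
2: W B2 → L0 hit [D]
3: W B0 → L0 miss wb→B2 [D]
4: R B0 → L0 hit [D]
5: R B2 → L0 miss wb→B0 [-]
6: R B1 → L1 hit [-]
7: R B1 → L1 hit [-]
8: W B0 → L0 miss [D]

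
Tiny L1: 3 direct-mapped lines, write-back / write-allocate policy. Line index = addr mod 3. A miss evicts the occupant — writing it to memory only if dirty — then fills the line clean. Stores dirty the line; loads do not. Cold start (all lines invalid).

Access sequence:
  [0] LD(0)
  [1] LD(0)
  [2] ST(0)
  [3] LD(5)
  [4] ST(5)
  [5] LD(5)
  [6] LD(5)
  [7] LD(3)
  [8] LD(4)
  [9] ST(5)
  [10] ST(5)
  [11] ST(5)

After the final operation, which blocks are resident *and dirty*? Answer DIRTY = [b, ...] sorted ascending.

0: R B0 -> L0 miss  d=-]
1: R B0 -> L0 hit  d=-]
2: W B0 -> L0 hit  d=D]
3: R B5 -> L2 miss  d=-]
4: W B5 -> L2 hit  d=D]
5: R B5 -> L2 hit  d=D]
6: R B5 -> L2 hit  d=D]
7: R B3 -> L0 miss wb->B0  d=-]
8: R B4 -> L1 miss  d=-]
9: W B5 -> L2 hit  d=D]
10: W B5 -> L2 hit  d=D]
11: W B5 -> L2 hit  d=D]

DIRTY = [5]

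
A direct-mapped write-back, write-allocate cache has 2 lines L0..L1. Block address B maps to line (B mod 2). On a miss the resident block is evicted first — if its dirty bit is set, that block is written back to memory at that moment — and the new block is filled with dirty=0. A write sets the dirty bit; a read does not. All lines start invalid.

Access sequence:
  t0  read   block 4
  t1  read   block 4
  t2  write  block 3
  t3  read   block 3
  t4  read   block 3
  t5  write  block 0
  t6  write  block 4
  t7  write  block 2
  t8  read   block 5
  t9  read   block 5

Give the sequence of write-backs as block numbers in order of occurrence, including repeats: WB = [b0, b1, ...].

WB = [0, 4, 3]

0: R B4 -> L0 miss  d=-]
1: R B4 -> L0 hit  d=-]
2: W B3 -> L1 miss  d=D]
3: R B3 -> L1 hit  d=D]
4: R B3 -> L1 hit  d=D]
5: W B0 -> L0 miss  d=D]
6: W B4 -> L0 miss wb->B0  d=D]
7: W B2 -> L0 miss wb->B4  d=D]
8: R B5 -> L1 miss wb->B3  d=-]
9: R B5 -> L1 hit  d=-]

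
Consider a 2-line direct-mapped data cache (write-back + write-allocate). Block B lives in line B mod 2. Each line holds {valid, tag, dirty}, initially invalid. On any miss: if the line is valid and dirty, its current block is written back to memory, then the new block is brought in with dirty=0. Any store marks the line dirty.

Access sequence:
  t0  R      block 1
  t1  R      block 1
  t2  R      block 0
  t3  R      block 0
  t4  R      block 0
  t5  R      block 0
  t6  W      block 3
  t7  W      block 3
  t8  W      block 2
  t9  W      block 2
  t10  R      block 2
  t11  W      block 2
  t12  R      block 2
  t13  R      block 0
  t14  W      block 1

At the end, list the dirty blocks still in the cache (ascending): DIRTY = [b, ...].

DIRTY = [1]

0: R B1 → L1 miss [-]
1: R B1 → L1 hit [-]
2: R B0 → L0 miss [-]
3: R B0 → L0 hit [-]
4: R B0 → L0 hit [-]
5: R B0 → L0 hit [-]
6: W B3 → L1 miss [D]
7: W B3 → L1 hit [D]
8: W B2 → L0 miss [D]
9: W B2 → L0 hit [D]
10: R B2 → L0 hit [D]
11: W B2 → L0 hit [D]
12: R B2 → L0 hit [D]
13: R B0 → L0 miss wb→B2 [-]
14: W B1 → L1 miss wb→B3 [D]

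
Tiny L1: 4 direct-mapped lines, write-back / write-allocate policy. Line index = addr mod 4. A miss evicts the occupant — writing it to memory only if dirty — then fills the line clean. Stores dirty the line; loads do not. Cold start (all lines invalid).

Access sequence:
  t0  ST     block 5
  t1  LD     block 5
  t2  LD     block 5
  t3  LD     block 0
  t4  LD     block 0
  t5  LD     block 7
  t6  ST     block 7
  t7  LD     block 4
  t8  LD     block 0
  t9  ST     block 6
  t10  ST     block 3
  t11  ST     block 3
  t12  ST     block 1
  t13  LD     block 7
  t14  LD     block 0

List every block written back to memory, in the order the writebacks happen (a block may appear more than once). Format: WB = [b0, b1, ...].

WB = [7, 5, 3]

0: W B5 -> L1 miss  d=D]
1: R B5 -> L1 hit  d=D]
2: R B5 -> L1 hit  d=D]
3: R B0 -> L0 miss  d=-]
4: R B0 -> L0 hit  d=-]
5: R B7 -> L3 miss  d=-]
6: W B7 -> L3 hit  d=D]
7: R B4 -> L0 miss  d=-]
8: R B0 -> L0 miss  d=-]
9: W B6 -> L2 miss  d=D]
10: W B3 -> L3 miss wb->B7  d=D]
11: W B3 -> L3 hit  d=D]
12: W B1 -> L1 miss wb->B5  d=D]
13: R B7 -> L3 miss wb->B3  d=-]
14: R B0 -> L0 hit  d=-]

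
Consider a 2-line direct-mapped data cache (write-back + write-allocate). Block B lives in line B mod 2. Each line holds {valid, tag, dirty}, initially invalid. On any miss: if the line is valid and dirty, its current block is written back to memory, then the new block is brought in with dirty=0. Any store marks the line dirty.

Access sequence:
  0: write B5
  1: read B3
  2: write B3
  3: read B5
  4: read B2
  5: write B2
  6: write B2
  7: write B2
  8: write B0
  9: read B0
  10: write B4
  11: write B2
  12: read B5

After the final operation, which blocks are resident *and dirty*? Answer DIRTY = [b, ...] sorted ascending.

  0 | W B5 → L1 miss [D]
  1 | R B3 → L1 miss wb→B5 [-]
  2 | W B3 → L1 hit [D]
  3 | R B5 → L1 miss wb→B3 [-]
  4 | R B2 → L0 miss [-]
  5 | W B2 → L0 hit [D]
  6 | W B2 → L0 hit [D]
  7 | W B2 → L0 hit [D]
  8 | W B0 → L0 miss wb→B2 [D]
  9 | R B0 → L0 hit [D]
  10 | W B4 → L0 miss wb→B0 [D]
  11 | W B2 → L0 miss wb→B4 [D]
  12 | R B5 → L1 hit [-]

DIRTY = [2]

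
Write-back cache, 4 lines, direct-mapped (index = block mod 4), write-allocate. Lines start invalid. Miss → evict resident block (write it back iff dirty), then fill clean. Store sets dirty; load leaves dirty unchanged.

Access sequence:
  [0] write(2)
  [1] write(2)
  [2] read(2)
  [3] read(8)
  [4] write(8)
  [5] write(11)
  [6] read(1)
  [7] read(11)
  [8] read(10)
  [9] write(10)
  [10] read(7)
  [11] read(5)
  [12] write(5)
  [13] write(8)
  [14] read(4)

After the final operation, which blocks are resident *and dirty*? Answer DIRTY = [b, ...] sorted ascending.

DIRTY = [5, 10]

0: W B2 → L2 miss [D]
1: W B2 → L2 hit [D]
2: R B2 → L2 hit [D]
3: R B8 → L0 miss [-]
4: W B8 → L0 hit [D]
5: W B11 → L3 miss [D]
6: R B1 → L1 miss [-]
7: R B11 → L3 hit [D]
8: R B10 → L2 miss wb→B2 [-]
9: W B10 → L2 hit [D]
10: R B7 → L3 miss wb→B11 [-]
11: R B5 → L1 miss [-]
12: W B5 → L1 hit [D]
13: W B8 → L0 hit [D]
14: R B4 → L0 miss wb→B8 [-]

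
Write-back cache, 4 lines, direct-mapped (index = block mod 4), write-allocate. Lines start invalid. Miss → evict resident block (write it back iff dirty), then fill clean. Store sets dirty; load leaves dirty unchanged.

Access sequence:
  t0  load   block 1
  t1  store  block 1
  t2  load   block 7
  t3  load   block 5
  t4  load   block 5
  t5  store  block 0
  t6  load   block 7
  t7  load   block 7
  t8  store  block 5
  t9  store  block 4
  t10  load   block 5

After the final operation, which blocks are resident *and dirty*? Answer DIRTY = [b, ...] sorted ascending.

  0 | R B1 → L1 miss [-]
  1 | W B1 → L1 hit [D]
  2 | R B7 → L3 miss [-]
  3 | R B5 → L1 miss wb→B1 [-]
  4 | R B5 → L1 hit [-]
  5 | W B0 → L0 miss [D]
  6 | R B7 → L3 hit [-]
  7 | R B7 → L3 hit [-]
  8 | W B5 → L1 hit [D]
  9 | W B4 → L0 miss wb→B0 [D]
  10 | R B5 → L1 hit [D]

DIRTY = [4, 5]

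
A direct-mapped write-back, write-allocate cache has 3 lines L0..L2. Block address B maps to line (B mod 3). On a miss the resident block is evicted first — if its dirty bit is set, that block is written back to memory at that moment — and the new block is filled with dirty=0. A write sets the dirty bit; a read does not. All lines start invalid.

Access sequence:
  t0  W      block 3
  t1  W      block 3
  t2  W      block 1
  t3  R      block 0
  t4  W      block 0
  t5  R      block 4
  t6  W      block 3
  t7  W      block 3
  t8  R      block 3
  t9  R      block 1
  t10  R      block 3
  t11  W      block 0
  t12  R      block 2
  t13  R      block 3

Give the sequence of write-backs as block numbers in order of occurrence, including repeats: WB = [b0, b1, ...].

  0 | W B3 → L0 miss [D]
  1 | W B3 → L0 hit [D]
  2 | W B1 → L1 miss [D]
  3 | R B0 → L0 miss wb→B3 [-]
  4 | W B0 → L0 hit [D]
  5 | R B4 → L1 miss wb→B1 [-]
  6 | W B3 → L0 miss wb→B0 [D]
  7 | W B3 → L0 hit [D]
  8 | R B3 → L0 hit [D]
  9 | R B1 → L1 miss [-]
  10 | R B3 → L0 hit [D]
  11 | W B0 → L0 miss wb→B3 [D]
  12 | R B2 → L2 miss [-]
  13 | R B3 → L0 miss wb→B0 [-]

WB = [3, 1, 0, 3, 0]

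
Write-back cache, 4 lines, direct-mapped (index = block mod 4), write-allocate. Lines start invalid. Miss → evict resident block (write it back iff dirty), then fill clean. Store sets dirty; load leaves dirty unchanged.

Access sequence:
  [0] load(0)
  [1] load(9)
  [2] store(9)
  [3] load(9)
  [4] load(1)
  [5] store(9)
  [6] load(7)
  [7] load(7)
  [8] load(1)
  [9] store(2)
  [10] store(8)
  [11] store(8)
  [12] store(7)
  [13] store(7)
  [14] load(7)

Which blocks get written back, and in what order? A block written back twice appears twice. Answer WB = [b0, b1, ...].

0: R B0 → L0 miss [-]
1: R B9 → L1 miss [-]
2: W B9 → L1 hit [D]
3: R B9 → L1 hit [D]
4: R B1 → L1 miss wb→B9 [-]
5: W B9 → L1 miss [D]
6: R B7 → L3 miss [-]
7: R B7 → L3 hit [-]
8: R B1 → L1 miss wb→B9 [-]
9: W B2 → L2 miss [D]
10: W B8 → L0 miss [D]
11: W B8 → L0 hit [D]
12: W B7 → L3 hit [D]
13: W B7 → L3 hit [D]
14: R B7 → L3 hit [D]

WB = [9, 9]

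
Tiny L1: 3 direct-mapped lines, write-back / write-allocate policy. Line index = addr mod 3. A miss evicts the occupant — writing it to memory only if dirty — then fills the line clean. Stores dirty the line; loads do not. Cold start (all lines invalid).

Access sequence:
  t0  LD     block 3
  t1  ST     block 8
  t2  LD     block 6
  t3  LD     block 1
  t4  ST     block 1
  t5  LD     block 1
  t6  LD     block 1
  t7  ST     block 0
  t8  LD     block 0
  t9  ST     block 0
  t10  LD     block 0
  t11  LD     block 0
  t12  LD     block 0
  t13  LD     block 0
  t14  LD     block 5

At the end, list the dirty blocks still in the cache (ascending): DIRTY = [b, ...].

0: R B3 -> L0 miss  d=-]
1: W B8 -> L2 miss  d=D]
2: R B6 -> L0 miss  d=-]
3: R B1 -> L1 miss  d=-]
4: W B1 -> L1 hit  d=D]
5: R B1 -> L1 hit  d=D]
6: R B1 -> L1 hit  d=D]
7: W B0 -> L0 miss  d=D]
8: R B0 -> L0 hit  d=D]
9: W B0 -> L0 hit  d=D]
10: R B0 -> L0 hit  d=D]
11: R B0 -> L0 hit  d=D]
12: R B0 -> L0 hit  d=D]
13: R B0 -> L0 hit  d=D]
14: R B5 -> L2 miss wb->B8  d=-]

DIRTY = [0, 1]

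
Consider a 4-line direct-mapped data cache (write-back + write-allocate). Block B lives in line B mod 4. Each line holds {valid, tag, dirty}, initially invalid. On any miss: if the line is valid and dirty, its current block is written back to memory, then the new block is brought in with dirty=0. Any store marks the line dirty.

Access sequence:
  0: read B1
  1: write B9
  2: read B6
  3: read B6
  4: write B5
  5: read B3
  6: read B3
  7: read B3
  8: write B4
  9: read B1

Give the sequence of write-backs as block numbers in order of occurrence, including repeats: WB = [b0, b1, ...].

  0 | R B1 → L1 miss [-]
  1 | W B9 → L1 miss [D]
  2 | R B6 → L2 miss [-]
  3 | R B6 → L2 hit [-]
  4 | W B5 → L1 miss wb→B9 [D]
  5 | R B3 → L3 miss [-]
  6 | R B3 → L3 hit [-]
  7 | R B3 → L3 hit [-]
  8 | W B4 → L0 miss [D]
  9 | R B1 → L1 miss wb→B5 [-]

WB = [9, 5]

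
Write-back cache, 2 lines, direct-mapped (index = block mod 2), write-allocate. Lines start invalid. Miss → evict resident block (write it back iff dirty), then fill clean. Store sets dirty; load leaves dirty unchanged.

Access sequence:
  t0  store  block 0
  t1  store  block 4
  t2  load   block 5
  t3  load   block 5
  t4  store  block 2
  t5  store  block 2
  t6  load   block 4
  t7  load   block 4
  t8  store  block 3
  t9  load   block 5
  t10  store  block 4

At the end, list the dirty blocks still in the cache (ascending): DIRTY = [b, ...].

DIRTY = [4]

  0 | W B0 → L0 miss [D]
  1 | W B4 → L0 miss wb→B0 [D]
  2 | R B5 → L1 miss [-]
  3 | R B5 → L1 hit [-]
  4 | W B2 → L0 miss wb→B4 [D]
  5 | W B2 → L0 hit [D]
  6 | R B4 → L0 miss wb→B2 [-]
  7 | R B4 → L0 hit [-]
  8 | W B3 → L1 miss [D]
  9 | R B5 → L1 miss wb→B3 [-]
  10 | W B4 → L0 hit [D]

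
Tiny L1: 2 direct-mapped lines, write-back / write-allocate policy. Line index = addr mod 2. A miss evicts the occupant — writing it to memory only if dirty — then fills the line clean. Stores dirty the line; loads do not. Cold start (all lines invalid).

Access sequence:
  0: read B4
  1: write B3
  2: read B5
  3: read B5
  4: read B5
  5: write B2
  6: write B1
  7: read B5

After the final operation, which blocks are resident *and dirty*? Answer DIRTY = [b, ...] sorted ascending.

DIRTY = [2]

  0 | R B4 → L0 miss [-]
  1 | W B3 → L1 miss [D]
  2 | R B5 → L1 miss wb→B3 [-]
  3 | R B5 → L1 hit [-]
  4 | R B5 → L1 hit [-]
  5 | W B2 → L0 miss [D]
  6 | W B1 → L1 miss [D]
  7 | R B5 → L1 miss wb→B1 [-]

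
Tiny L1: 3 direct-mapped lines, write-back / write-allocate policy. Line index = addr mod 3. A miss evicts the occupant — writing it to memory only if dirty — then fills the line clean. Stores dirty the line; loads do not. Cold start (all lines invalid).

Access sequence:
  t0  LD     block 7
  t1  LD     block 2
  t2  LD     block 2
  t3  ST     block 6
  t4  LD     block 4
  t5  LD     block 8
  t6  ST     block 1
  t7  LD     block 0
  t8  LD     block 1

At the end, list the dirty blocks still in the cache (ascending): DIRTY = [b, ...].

DIRTY = [1]

0: R B7 → L1 miss [-]
1: R B2 → L2 miss [-]
2: R B2 → L2 hit [-]
3: W B6 → L0 miss [D]
4: R B4 → L1 miss [-]
5: R B8 → L2 miss [-]
6: W B1 → L1 miss [D]
7: R B0 → L0 miss wb→B6 [-]
8: R B1 → L1 hit [D]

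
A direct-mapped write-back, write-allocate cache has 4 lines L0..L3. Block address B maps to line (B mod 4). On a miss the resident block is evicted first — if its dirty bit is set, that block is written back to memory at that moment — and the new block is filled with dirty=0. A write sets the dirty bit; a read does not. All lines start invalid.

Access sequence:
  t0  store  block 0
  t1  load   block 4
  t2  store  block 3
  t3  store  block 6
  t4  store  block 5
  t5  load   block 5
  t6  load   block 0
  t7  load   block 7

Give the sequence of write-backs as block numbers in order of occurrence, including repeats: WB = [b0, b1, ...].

  0 | W B0 → L0 miss [D]
  1 | R B4 → L0 miss wb→B0 [-]
  2 | W B3 → L3 miss [D]
  3 | W B6 → L2 miss [D]
  4 | W B5 → L1 miss [D]
  5 | R B5 → L1 hit [D]
  6 | R B0 → L0 miss [-]
  7 | R B7 → L3 miss wb→B3 [-]

WB = [0, 3]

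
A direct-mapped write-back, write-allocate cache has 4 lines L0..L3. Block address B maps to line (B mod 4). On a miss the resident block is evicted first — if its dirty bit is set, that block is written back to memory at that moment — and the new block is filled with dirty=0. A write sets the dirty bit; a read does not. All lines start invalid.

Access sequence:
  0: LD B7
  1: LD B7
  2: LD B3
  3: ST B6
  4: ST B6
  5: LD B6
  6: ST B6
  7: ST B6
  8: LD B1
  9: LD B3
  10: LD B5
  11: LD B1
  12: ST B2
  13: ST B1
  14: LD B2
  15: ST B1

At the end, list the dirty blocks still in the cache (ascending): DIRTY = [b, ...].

0: R B7 → L3 miss [-]
1: R B7 → L3 hit [-]
2: R B3 → L3 miss [-]
3: W B6 → L2 miss [D]
4: W B6 → L2 hit [D]
5: R B6 → L2 hit [D]
6: W B6 → L2 hit [D]
7: W B6 → L2 hit [D]
8: R B1 → L1 miss [-]
9: R B3 → L3 hit [-]
10: R B5 → L1 miss [-]
11: R B1 → L1 miss [-]
12: W B2 → L2 miss wb→B6 [D]
13: W B1 → L1 hit [D]
14: R B2 → L2 hit [D]
15: W B1 → L1 hit [D]

DIRTY = [1, 2]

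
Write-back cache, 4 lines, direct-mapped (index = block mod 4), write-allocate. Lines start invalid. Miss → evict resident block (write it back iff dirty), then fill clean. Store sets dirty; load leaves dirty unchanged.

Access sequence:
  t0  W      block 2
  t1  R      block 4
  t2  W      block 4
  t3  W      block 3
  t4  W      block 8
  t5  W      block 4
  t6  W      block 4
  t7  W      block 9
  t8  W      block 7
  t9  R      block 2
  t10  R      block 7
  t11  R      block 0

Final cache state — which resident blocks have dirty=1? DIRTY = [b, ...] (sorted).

0: W B2 -> L2 miss  d=D]
1: R B4 -> L0 miss  d=-]
2: W B4 -> L0 hit  d=D]
3: W B3 -> L3 miss  d=D]
4: W B8 -> L0 miss wb->B4  d=D]
5: W B4 -> L0 miss wb->B8  d=D]
6: W B4 -> L0 hit  d=D]
7: W B9 -> L1 miss  d=D]
8: W B7 -> L3 miss wb->B3  d=D]
9: R B2 -> L2 hit  d=D]
10: R B7 -> L3 hit  d=D]
11: R B0 -> L0 miss wb->B4  d=-]

DIRTY = [2, 7, 9]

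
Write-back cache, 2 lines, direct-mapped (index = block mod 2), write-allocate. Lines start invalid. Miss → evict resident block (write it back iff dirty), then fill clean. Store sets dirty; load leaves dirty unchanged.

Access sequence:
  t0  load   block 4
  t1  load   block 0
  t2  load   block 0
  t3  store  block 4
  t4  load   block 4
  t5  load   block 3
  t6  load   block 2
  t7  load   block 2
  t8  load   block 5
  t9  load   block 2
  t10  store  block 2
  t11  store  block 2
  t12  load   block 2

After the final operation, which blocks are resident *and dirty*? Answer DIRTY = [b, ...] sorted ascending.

  0 | R B4 → L0 miss [-]
  1 | R B0 → L0 miss [-]
  2 | R B0 → L0 hit [-]
  3 | W B4 → L0 miss [D]
  4 | R B4 → L0 hit [D]
  5 | R B3 → L1 miss [-]
  6 | R B2 → L0 miss wb→B4 [-]
  7 | R B2 → L0 hit [-]
  8 | R B5 → L1 miss [-]
  9 | R B2 → L0 hit [-]
  10 | W B2 → L0 hit [D]
  11 | W B2 → L0 hit [D]
  12 | R B2 → L0 hit [D]

DIRTY = [2]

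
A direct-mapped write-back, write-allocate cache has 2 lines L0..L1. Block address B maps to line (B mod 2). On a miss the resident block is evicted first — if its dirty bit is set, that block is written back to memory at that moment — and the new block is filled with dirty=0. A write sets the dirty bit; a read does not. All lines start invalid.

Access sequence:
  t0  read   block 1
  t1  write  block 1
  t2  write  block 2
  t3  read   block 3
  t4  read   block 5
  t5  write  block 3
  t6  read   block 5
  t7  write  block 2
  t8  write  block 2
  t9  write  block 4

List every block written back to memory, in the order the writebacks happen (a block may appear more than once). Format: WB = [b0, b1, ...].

0: R B1 → L1 miss [-]
1: W B1 → L1 hit [D]
2: W B2 → L0 miss [D]
3: R B3 → L1 miss wb→B1 [-]
4: R B5 → L1 miss [-]
5: W B3 → L1 miss [D]
6: R B5 → L1 miss wb→B3 [-]
7: W B2 → L0 hit [D]
8: W B2 → L0 hit [D]
9: W B4 → L0 miss wb→B2 [D]

WB = [1, 3, 2]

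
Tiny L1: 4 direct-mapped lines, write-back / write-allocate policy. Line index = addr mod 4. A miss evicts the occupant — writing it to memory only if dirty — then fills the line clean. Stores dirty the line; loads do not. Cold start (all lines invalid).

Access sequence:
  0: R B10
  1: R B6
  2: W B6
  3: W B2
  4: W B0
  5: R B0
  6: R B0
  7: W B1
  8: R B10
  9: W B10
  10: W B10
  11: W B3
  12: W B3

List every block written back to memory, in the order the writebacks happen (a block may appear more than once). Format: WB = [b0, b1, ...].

  0 | R B10 → L2 miss [-]
  1 | R B6 → L2 miss [-]
  2 | W B6 → L2 hit [D]
  3 | W B2 → L2 miss wb→B6 [D]
  4 | W B0 → L0 miss [D]
  5 | R B0 → L0 hit [D]
  6 | R B0 → L0 hit [D]
  7 | W B1 → L1 miss [D]
  8 | R B10 → L2 miss wb→B2 [-]
  9 | W B10 → L2 hit [D]
  10 | W B10 → L2 hit [D]
  11 | W B3 → L3 miss [D]
  12 | W B3 → L3 hit [D]

WB = [6, 2]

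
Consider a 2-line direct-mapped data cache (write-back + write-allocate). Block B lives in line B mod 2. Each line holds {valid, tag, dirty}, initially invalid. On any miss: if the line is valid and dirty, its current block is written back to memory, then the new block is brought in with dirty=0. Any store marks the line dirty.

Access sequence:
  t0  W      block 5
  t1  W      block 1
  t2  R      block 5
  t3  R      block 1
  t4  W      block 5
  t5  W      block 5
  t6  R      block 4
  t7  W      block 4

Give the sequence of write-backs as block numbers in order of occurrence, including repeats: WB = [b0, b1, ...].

  0 | W B5 → L1 miss [D]
  1 | W B1 → L1 miss wb→B5 [D]
  2 | R B5 → L1 miss wb→B1 [-]
  3 | R B1 → L1 miss [-]
  4 | W B5 → L1 miss [D]
  5 | W B5 → L1 hit [D]
  6 | R B4 → L0 miss [-]
  7 | W B4 → L0 hit [D]

WB = [5, 1]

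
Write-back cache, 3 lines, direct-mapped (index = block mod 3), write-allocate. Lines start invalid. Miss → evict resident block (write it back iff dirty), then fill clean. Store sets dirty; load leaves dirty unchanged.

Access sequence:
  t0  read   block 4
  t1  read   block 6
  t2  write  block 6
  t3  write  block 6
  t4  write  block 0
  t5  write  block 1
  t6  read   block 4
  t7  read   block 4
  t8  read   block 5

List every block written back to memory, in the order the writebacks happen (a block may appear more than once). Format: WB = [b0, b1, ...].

  0 | R B4 → L1 miss [-]
  1 | R B6 → L0 miss [-]
  2 | W B6 → L0 hit [D]
  3 | W B6 → L0 hit [D]
  4 | W B0 → L0 miss wb→B6 [D]
  5 | W B1 → L1 miss [D]
  6 | R B4 → L1 miss wb→B1 [-]
  7 | R B4 → L1 hit [-]
  8 | R B5 → L2 miss [-]

WB = [6, 1]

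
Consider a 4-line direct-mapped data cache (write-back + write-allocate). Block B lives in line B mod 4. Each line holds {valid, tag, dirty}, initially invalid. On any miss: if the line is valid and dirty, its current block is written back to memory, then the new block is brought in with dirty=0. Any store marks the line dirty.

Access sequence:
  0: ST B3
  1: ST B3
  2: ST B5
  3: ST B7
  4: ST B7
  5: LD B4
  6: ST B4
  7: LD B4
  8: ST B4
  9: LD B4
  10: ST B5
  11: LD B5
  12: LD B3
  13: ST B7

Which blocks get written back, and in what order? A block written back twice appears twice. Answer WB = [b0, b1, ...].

  0 | W B3 → L3 miss [D]
  1 | W B3 → L3 hit [D]
  2 | W B5 → L1 miss [D]
  3 | W B7 → L3 miss wb→B3 [D]
  4 | W B7 → L3 hit [D]
  5 | R B4 → L0 miss [-]
  6 | W B4 → L0 hit [D]
  7 | R B4 → L0 hit [D]
  8 | W B4 → L0 hit [D]
  9 | R B4 → L0 hit [D]
  10 | W B5 → L1 hit [D]
  11 | R B5 → L1 hit [D]
  12 | R B3 → L3 miss wb→B7 [-]
  13 | W B7 → L3 miss [D]

WB = [3, 7]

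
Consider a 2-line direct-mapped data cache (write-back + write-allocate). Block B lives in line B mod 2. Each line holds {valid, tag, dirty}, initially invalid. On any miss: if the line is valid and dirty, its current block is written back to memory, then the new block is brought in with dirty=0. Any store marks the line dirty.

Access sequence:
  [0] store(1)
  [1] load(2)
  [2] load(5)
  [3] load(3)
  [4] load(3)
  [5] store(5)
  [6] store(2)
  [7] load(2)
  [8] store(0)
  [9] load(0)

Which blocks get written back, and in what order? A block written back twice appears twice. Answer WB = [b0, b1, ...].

WB = [1, 2]

0: W B1 → L1 miss [D]
1: R B2 → L0 miss [-]
2: R B5 → L1 miss wb→B1 [-]
3: R B3 → L1 miss [-]
4: R B3 → L1 hit [-]
5: W B5 → L1 miss [D]
6: W B2 → L0 hit [D]
7: R B2 → L0 hit [D]
8: W B0 → L0 miss wb→B2 [D]
9: R B0 → L0 hit [D]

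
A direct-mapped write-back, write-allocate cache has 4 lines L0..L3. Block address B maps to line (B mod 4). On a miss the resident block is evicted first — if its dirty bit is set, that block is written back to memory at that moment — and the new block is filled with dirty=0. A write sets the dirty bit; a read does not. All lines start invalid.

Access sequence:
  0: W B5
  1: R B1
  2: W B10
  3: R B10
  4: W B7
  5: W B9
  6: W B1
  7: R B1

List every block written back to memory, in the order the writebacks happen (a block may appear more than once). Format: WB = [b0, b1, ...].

  0 | W B5 → L1 miss [D]
  1 | R B1 → L1 miss wb→B5 [-]
  2 | W B10 → L2 miss [D]
  3 | R B10 → L2 hit [D]
  4 | W B7 → L3 miss [D]
  5 | W B9 → L1 miss [D]
  6 | W B1 → L1 miss wb→B9 [D]
  7 | R B1 → L1 hit [D]

WB = [5, 9]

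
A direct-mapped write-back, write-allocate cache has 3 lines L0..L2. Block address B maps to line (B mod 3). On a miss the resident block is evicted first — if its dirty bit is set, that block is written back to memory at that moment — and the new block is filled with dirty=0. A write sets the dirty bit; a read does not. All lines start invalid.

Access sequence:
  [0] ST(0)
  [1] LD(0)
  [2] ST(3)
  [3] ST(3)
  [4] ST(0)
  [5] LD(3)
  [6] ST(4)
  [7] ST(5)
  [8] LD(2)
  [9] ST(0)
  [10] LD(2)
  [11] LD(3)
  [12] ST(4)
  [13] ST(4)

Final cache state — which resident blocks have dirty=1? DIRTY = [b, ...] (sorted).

DIRTY = [4]

  0 | W B0 → L0 miss [D]
  1 | R B0 → L0 hit [D]
  2 | W B3 → L0 miss wb→B0 [D]
  3 | W B3 → L0 hit [D]
  4 | W B0 → L0 miss wb→B3 [D]
  5 | R B3 → L0 miss wb→B0 [-]
  6 | W B4 → L1 miss [D]
  7 | W B5 → L2 miss [D]
  8 | R B2 → L2 miss wb→B5 [-]
  9 | W B0 → L0 miss [D]
  10 | R B2 → L2 hit [-]
  11 | R B3 → L0 miss wb→B0 [-]
  12 | W B4 → L1 hit [D]
  13 | W B4 → L1 hit [D]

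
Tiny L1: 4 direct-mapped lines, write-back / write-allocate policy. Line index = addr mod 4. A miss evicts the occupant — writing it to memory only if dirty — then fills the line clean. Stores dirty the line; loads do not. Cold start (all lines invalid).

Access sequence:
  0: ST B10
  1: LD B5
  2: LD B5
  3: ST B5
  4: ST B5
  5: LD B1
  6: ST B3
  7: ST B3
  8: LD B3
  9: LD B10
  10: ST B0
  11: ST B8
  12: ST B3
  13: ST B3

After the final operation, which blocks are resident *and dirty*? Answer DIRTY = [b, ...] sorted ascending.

DIRTY = [3, 8, 10]

0: W B10 -> L2 miss  d=D]
1: R B5 -> L1 miss  d=-]
2: R B5 -> L1 hit  d=-]
3: W B5 -> L1 hit  d=D]
4: W B5 -> L1 hit  d=D]
5: R B1 -> L1 miss wb->B5  d=-]
6: W B3 -> L3 miss  d=D]
7: W B3 -> L3 hit  d=D]
8: R B3 -> L3 hit  d=D]
9: R B10 -> L2 hit  d=D]
10: W B0 -> L0 miss  d=D]
11: W B8 -> L0 miss wb->B0  d=D]
12: W B3 -> L3 hit  d=D]
13: W B3 -> L3 hit  d=D]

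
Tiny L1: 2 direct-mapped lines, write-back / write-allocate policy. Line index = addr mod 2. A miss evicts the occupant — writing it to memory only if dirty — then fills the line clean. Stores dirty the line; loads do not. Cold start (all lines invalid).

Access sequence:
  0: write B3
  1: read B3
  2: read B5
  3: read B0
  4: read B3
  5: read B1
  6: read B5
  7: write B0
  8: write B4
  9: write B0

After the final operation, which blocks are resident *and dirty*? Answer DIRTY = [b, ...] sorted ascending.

DIRTY = [0]

0: W B3 -> L1 miss  d=D]
1: R B3 -> L1 hit  d=D]
2: R B5 -> L1 miss wb->B3  d=-]
3: R B0 -> L0 miss  d=-]
4: R B3 -> L1 miss  d=-]
5: R B1 -> L1 miss  d=-]
6: R B5 -> L1 miss  d=-]
7: W B0 -> L0 hit  d=D]
8: W B4 -> L0 miss wb->B0  d=D]
9: W B0 -> L0 miss wb->B4  d=D]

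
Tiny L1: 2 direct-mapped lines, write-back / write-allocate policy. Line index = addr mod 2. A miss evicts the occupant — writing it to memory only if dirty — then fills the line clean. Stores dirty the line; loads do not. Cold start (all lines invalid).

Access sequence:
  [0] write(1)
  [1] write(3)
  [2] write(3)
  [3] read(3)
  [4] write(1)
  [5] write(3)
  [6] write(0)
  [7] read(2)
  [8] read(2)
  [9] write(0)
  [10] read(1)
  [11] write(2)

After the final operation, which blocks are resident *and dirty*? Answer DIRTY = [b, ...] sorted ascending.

DIRTY = [2]

0: W B1 → L1 miss [D]
1: W B3 → L1 miss wb→B1 [D]
2: W B3 → L1 hit [D]
3: R B3 → L1 hit [D]
4: W B1 → L1 miss wb→B3 [D]
5: W B3 → L1 miss wb→B1 [D]
6: W B0 → L0 miss [D]
7: R B2 → L0 miss wb→B0 [-]
8: R B2 → L0 hit [-]
9: W B0 → L0 miss [D]
10: R B1 → L1 miss wb→B3 [-]
11: W B2 → L0 miss wb→B0 [D]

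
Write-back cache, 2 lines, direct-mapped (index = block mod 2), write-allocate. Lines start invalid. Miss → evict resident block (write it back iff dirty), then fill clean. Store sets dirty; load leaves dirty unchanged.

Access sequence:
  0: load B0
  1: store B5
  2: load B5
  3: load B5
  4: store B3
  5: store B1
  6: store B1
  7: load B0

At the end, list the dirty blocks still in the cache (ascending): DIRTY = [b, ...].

DIRTY = [1]

0: R B0 -> L0 miss  d=-]
1: W B5 -> L1 miss  d=D]
2: R B5 -> L1 hit  d=D]
3: R B5 -> L1 hit  d=D]
4: W B3 -> L1 miss wb->B5  d=D]
5: W B1 -> L1 miss wb->B3  d=D]
6: W B1 -> L1 hit  d=D]
7: R B0 -> L0 hit  d=-]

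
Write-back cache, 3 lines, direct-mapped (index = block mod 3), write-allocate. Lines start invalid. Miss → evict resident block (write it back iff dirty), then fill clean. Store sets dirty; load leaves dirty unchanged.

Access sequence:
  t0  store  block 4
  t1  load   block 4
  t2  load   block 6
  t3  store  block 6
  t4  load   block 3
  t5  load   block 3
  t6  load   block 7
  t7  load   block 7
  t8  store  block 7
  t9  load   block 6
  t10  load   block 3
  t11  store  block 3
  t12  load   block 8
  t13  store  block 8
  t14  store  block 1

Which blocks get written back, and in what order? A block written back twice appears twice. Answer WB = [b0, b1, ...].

WB = [6, 4, 7]

0: W B4 → L1 miss [D]
1: R B4 → L1 hit [D]
2: R B6 → L0 miss [-]
3: W B6 → L0 hit [D]
4: R B3 → L0 miss wb→B6 [-]
5: R B3 → L0 hit [-]
6: R B7 → L1 miss wb→B4 [-]
7: R B7 → L1 hit [-]
8: W B7 → L1 hit [D]
9: R B6 → L0 miss [-]
10: R B3 → L0 miss [-]
11: W B3 → L0 hit [D]
12: R B8 → L2 miss [-]
13: W B8 → L2 hit [D]
14: W B1 → L1 miss wb→B7 [D]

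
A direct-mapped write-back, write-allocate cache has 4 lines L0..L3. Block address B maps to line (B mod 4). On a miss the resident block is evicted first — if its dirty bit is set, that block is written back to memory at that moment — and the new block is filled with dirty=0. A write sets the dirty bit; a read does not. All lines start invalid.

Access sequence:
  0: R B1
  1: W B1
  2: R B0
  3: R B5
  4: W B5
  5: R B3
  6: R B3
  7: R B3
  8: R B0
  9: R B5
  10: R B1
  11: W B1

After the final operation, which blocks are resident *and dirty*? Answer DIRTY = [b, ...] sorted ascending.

  0 | R B1 → L1 miss [-]
  1 | W B1 → L1 hit [D]
  2 | R B0 → L0 miss [-]
  3 | R B5 → L1 miss wb→B1 [-]
  4 | W B5 → L1 hit [D]
  5 | R B3 → L3 miss [-]
  6 | R B3 → L3 hit [-]
  7 | R B3 → L3 hit [-]
  8 | R B0 → L0 hit [-]
  9 | R B5 → L1 hit [D]
  10 | R B1 → L1 miss wb→B5 [-]
  11 | W B1 → L1 hit [D]

DIRTY = [1]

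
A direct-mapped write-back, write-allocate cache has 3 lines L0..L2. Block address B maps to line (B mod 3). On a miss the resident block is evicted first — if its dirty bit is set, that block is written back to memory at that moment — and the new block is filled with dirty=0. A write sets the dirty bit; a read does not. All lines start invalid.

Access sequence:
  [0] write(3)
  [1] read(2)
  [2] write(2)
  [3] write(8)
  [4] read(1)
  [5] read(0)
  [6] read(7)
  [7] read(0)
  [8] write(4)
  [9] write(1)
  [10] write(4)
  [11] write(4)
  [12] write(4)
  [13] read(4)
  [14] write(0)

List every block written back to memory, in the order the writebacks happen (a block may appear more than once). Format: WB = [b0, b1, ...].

WB = [2, 3, 4, 1]

  0 | W B3 → L0 miss [D]
  1 | R B2 → L2 miss [-]
  2 | W B2 → L2 hit [D]
  3 | W B8 → L2 miss wb→B2 [D]
  4 | R B1 → L1 miss [-]
  5 | R B0 → L0 miss wb→B3 [-]
  6 | R B7 → L1 miss [-]
  7 | R B0 → L0 hit [-]
  8 | W B4 → L1 miss [D]
  9 | W B1 → L1 miss wb→B4 [D]
  10 | W B4 → L1 miss wb→B1 [D]
  11 | W B4 → L1 hit [D]
  12 | W B4 → L1 hit [D]
  13 | R B4 → L1 hit [D]
  14 | W B0 → L0 hit [D]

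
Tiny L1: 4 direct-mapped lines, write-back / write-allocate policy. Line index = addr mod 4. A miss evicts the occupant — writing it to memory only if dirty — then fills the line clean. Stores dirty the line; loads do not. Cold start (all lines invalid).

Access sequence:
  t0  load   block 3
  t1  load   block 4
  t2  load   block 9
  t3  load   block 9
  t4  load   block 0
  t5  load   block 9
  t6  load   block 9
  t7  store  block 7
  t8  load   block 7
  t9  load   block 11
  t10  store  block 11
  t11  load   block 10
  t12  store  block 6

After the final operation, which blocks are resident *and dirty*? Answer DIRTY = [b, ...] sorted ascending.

0: R B3 → L3 miss [-]
1: R B4 → L0 miss [-]
2: R B9 → L1 miss [-]
3: R B9 → L1 hit [-]
4: R B0 → L0 miss [-]
5: R B9 → L1 hit [-]
6: R B9 → L1 hit [-]
7: W B7 → L3 miss [D]
8: R B7 → L3 hit [D]
9: R B11 → L3 miss wb→B7 [-]
10: W B11 → L3 hit [D]
11: R B10 → L2 miss [-]
12: W B6 → L2 miss [D]

DIRTY = [6, 11]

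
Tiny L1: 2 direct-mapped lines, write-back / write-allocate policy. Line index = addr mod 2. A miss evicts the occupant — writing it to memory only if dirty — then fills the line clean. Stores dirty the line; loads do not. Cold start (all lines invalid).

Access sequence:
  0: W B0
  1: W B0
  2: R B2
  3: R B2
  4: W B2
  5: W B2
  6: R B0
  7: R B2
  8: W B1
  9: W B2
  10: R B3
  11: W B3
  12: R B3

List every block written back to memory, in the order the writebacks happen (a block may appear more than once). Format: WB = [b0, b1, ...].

WB = [0, 2, 1]

  0 | W B0 → L0 miss [D]
  1 | W B0 → L0 hit [D]
  2 | R B2 → L0 miss wb→B0 [-]
  3 | R B2 → L0 hit [-]
  4 | W B2 → L0 hit [D]
  5 | W B2 → L0 hit [D]
  6 | R B0 → L0 miss wb→B2 [-]
  7 | R B2 → L0 miss [-]
  8 | W B1 → L1 miss [D]
  9 | W B2 → L0 hit [D]
  10 | R B3 → L1 miss wb→B1 [-]
  11 | W B3 → L1 hit [D]
  12 | R B3 → L1 hit [D]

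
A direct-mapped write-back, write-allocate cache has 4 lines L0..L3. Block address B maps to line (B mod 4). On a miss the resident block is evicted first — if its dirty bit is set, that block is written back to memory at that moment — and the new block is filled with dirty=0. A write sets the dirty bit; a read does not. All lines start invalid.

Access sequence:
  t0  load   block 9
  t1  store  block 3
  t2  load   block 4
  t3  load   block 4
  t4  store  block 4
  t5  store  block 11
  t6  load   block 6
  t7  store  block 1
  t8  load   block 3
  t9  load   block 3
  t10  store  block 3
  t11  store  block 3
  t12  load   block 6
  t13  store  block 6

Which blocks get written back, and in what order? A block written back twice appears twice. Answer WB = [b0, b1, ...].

WB = [3, 11]

0: R B9 → L1 miss [-]
1: W B3 → L3 miss [D]
2: R B4 → L0 miss [-]
3: R B4 → L0 hit [-]
4: W B4 → L0 hit [D]
5: W B11 → L3 miss wb→B3 [D]
6: R B6 → L2 miss [-]
7: W B1 → L1 miss [D]
8: R B3 → L3 miss wb→B11 [-]
9: R B3 → L3 hit [-]
10: W B3 → L3 hit [D]
11: W B3 → L3 hit [D]
12: R B6 → L2 hit [-]
13: W B6 → L2 hit [D]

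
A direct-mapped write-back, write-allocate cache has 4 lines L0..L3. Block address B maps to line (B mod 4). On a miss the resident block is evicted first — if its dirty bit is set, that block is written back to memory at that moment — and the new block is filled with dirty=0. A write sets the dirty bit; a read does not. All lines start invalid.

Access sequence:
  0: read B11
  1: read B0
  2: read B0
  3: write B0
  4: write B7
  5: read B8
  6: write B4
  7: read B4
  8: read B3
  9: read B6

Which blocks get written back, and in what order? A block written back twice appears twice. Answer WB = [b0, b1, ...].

  0 | R B11 → L3 miss [-]
  1 | R B0 → L0 miss [-]
  2 | R B0 → L0 hit [-]
  3 | W B0 → L0 hit [D]
  4 | W B7 → L3 miss [D]
  5 | R B8 → L0 miss wb→B0 [-]
  6 | W B4 → L0 miss [D]
  7 | R B4 → L0 hit [D]
  8 | R B3 → L3 miss wb→B7 [-]
  9 | R B6 → L2 miss [-]

WB = [0, 7]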